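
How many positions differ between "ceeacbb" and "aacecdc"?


Comparing "ceeacbb" and "aacecdc" position by position:
  Position 0: 'c' vs 'a' => DIFFER
  Position 1: 'e' vs 'a' => DIFFER
  Position 2: 'e' vs 'c' => DIFFER
  Position 3: 'a' vs 'e' => DIFFER
  Position 4: 'c' vs 'c' => same
  Position 5: 'b' vs 'd' => DIFFER
  Position 6: 'b' vs 'c' => DIFFER
Positions that differ: 6

6


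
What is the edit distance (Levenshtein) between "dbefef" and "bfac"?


Computing edit distance: "dbefef" -> "bfac"
DP table:
           b    f    a    c
      0    1    2    3    4
  d   1    1    2    3    4
  b   2    1    2    3    4
  e   3    2    2    3    4
  f   4    3    2    3    4
  e   5    4    3    3    4
  f   6    5    4    4    4
Edit distance = dp[6][4] = 4

4


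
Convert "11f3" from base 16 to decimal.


Input: "11f3" in base 16
Positional expansion:
  Digit '1' (value 1) x 16^3 = 4096
  Digit '1' (value 1) x 16^2 = 256
  Digit 'f' (value 15) x 16^1 = 240
  Digit '3' (value 3) x 16^0 = 3
Sum = 4595

4595


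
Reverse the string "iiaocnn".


Input: iiaocnn
Reading characters right to left:
  Position 6: 'n'
  Position 5: 'n'
  Position 4: 'c'
  Position 3: 'o'
  Position 2: 'a'
  Position 1: 'i'
  Position 0: 'i'
Reversed: nncoaii

nncoaii


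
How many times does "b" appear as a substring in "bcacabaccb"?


Searching for "b" in "bcacabaccb"
Scanning each position:
  Position 0: "b" => MATCH
  Position 1: "c" => no
  Position 2: "a" => no
  Position 3: "c" => no
  Position 4: "a" => no
  Position 5: "b" => MATCH
  Position 6: "a" => no
  Position 7: "c" => no
  Position 8: "c" => no
  Position 9: "b" => MATCH
Total occurrences: 3

3


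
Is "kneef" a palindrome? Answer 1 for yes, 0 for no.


Input: kneef
Reversed: feenk
  Compare pos 0 ('k') with pos 4 ('f'): MISMATCH
  Compare pos 1 ('n') with pos 3 ('e'): MISMATCH
Result: not a palindrome

0


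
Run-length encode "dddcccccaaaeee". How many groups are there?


Input: dddcccccaaaeee
Scanning for consecutive runs:
  Group 1: 'd' x 3 (positions 0-2)
  Group 2: 'c' x 5 (positions 3-7)
  Group 3: 'a' x 3 (positions 8-10)
  Group 4: 'e' x 3 (positions 11-13)
Total groups: 4

4


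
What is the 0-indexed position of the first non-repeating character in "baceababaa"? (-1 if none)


Input: baceababaa
Character frequencies:
  'a': 5
  'b': 3
  'c': 1
  'e': 1
Scanning left to right for freq == 1:
  Position 0 ('b'): freq=3, skip
  Position 1 ('a'): freq=5, skip
  Position 2 ('c'): unique! => answer = 2

2


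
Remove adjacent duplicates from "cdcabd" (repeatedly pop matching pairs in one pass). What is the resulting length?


Input: cdcabd
Stack-based adjacent duplicate removal:
  Read 'c': push. Stack: c
  Read 'd': push. Stack: cd
  Read 'c': push. Stack: cdc
  Read 'a': push. Stack: cdca
  Read 'b': push. Stack: cdcab
  Read 'd': push. Stack: cdcabd
Final stack: "cdcabd" (length 6)

6


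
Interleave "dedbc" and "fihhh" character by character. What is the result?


Interleaving "dedbc" and "fihhh":
  Position 0: 'd' from first, 'f' from second => "df"
  Position 1: 'e' from first, 'i' from second => "ei"
  Position 2: 'd' from first, 'h' from second => "dh"
  Position 3: 'b' from first, 'h' from second => "bh"
  Position 4: 'c' from first, 'h' from second => "ch"
Result: dfeidhbhch

dfeidhbhch


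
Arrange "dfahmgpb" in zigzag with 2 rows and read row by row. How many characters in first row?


Zigzag "dfahmgpb" into 2 rows:
Placing characters:
  'd' => row 0
  'f' => row 1
  'a' => row 0
  'h' => row 1
  'm' => row 0
  'g' => row 1
  'p' => row 0
  'b' => row 1
Rows:
  Row 0: "damp"
  Row 1: "fhgb"
First row length: 4

4


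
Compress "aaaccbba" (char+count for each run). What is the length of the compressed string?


Input: aaaccbba
Runs:
  'a' x 3 => "a3"
  'c' x 2 => "c2"
  'b' x 2 => "b2"
  'a' x 1 => "a1"
Compressed: "a3c2b2a1"
Compressed length: 8

8


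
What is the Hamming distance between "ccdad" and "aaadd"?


Comparing "ccdad" and "aaadd" position by position:
  Position 0: 'c' vs 'a' => differ
  Position 1: 'c' vs 'a' => differ
  Position 2: 'd' vs 'a' => differ
  Position 3: 'a' vs 'd' => differ
  Position 4: 'd' vs 'd' => same
Total differences (Hamming distance): 4

4


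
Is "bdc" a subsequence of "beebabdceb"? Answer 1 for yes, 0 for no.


Check if "bdc" is a subsequence of "beebabdceb"
Greedy scan:
  Position 0 ('b'): matches sub[0] = 'b'
  Position 1 ('e'): no match needed
  Position 2 ('e'): no match needed
  Position 3 ('b'): no match needed
  Position 4 ('a'): no match needed
  Position 5 ('b'): no match needed
  Position 6 ('d'): matches sub[1] = 'd'
  Position 7 ('c'): matches sub[2] = 'c'
  Position 8 ('e'): no match needed
  Position 9 ('b'): no match needed
All 3 characters matched => is a subsequence

1


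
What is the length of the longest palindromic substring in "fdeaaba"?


Input: "fdeaaba"
Checking substrings for palindromes:
  [4:7] "aba" (len 3) => palindrome
  [3:5] "aa" (len 2) => palindrome
Longest palindromic substring: "aba" with length 3

3


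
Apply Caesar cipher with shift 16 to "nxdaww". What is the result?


Caesar cipher: shift "nxdaww" by 16
  'n' (pos 13) + 16 = pos 3 = 'd'
  'x' (pos 23) + 16 = pos 13 = 'n'
  'd' (pos 3) + 16 = pos 19 = 't'
  'a' (pos 0) + 16 = pos 16 = 'q'
  'w' (pos 22) + 16 = pos 12 = 'm'
  'w' (pos 22) + 16 = pos 12 = 'm'
Result: dntqmm

dntqmm


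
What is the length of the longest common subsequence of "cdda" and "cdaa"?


LCS of "cdda" and "cdaa"
DP table:
           c    d    a    a
      0    0    0    0    0
  c   0    1    1    1    1
  d   0    1    2    2    2
  d   0    1    2    2    2
  a   0    1    2    3    3
LCS length = dp[4][4] = 3

3


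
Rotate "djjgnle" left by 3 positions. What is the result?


Input: "djjgnle", rotate left by 3
First 3 characters: "djj"
Remaining characters: "gnle"
Concatenate remaining + first: "gnle" + "djj" = "gnledjj"

gnledjj


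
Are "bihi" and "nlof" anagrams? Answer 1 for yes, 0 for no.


Strings: "bihi", "nlof"
Sorted first:  bhii
Sorted second: flno
Differ at position 0: 'b' vs 'f' => not anagrams

0


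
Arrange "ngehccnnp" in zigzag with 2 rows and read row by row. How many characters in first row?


Zigzag "ngehccnnp" into 2 rows:
Placing characters:
  'n' => row 0
  'g' => row 1
  'e' => row 0
  'h' => row 1
  'c' => row 0
  'c' => row 1
  'n' => row 0
  'n' => row 1
  'p' => row 0
Rows:
  Row 0: "necnp"
  Row 1: "ghcn"
First row length: 5

5


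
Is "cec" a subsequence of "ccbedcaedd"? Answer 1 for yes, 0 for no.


Check if "cec" is a subsequence of "ccbedcaedd"
Greedy scan:
  Position 0 ('c'): matches sub[0] = 'c'
  Position 1 ('c'): no match needed
  Position 2 ('b'): no match needed
  Position 3 ('e'): matches sub[1] = 'e'
  Position 4 ('d'): no match needed
  Position 5 ('c'): matches sub[2] = 'c'
  Position 6 ('a'): no match needed
  Position 7 ('e'): no match needed
  Position 8 ('d'): no match needed
  Position 9 ('d'): no match needed
All 3 characters matched => is a subsequence

1


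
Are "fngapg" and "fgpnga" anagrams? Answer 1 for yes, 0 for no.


Strings: "fngapg", "fgpnga"
Sorted first:  afggnp
Sorted second: afggnp
Sorted forms match => anagrams

1


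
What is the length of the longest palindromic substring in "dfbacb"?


Input: "dfbacb"
Checking substrings for palindromes:
  No multi-char palindromic substrings found
Longest palindromic substring: "d" with length 1

1


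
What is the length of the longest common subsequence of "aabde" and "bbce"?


LCS of "aabde" and "bbce"
DP table:
           b    b    c    e
      0    0    0    0    0
  a   0    0    0    0    0
  a   0    0    0    0    0
  b   0    1    1    1    1
  d   0    1    1    1    1
  e   0    1    1    1    2
LCS length = dp[5][4] = 2

2


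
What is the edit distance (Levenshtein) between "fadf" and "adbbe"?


Computing edit distance: "fadf" -> "adbbe"
DP table:
           a    d    b    b    e
      0    1    2    3    4    5
  f   1    1    2    3    4    5
  a   2    1    2    3    4    5
  d   3    2    1    2    3    4
  f   4    3    2    2    3    4
Edit distance = dp[4][5] = 4

4


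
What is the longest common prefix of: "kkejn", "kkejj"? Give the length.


Words: kkejn, kkejj
  Position 0: all 'k' => match
  Position 1: all 'k' => match
  Position 2: all 'e' => match
  Position 3: all 'j' => match
  Position 4: ('n', 'j') => mismatch, stop
LCP = "kkej" (length 4)

4


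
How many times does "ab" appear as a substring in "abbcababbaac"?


Searching for "ab" in "abbcababbaac"
Scanning each position:
  Position 0: "ab" => MATCH
  Position 1: "bb" => no
  Position 2: "bc" => no
  Position 3: "ca" => no
  Position 4: "ab" => MATCH
  Position 5: "ba" => no
  Position 6: "ab" => MATCH
  Position 7: "bb" => no
  Position 8: "ba" => no
  Position 9: "aa" => no
  Position 10: "ac" => no
Total occurrences: 3

3


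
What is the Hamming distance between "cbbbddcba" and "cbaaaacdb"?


Comparing "cbbbddcba" and "cbaaaacdb" position by position:
  Position 0: 'c' vs 'c' => same
  Position 1: 'b' vs 'b' => same
  Position 2: 'b' vs 'a' => differ
  Position 3: 'b' vs 'a' => differ
  Position 4: 'd' vs 'a' => differ
  Position 5: 'd' vs 'a' => differ
  Position 6: 'c' vs 'c' => same
  Position 7: 'b' vs 'd' => differ
  Position 8: 'a' vs 'b' => differ
Total differences (Hamming distance): 6

6


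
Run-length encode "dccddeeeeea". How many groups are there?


Input: dccddeeeeea
Scanning for consecutive runs:
  Group 1: 'd' x 1 (positions 0-0)
  Group 2: 'c' x 2 (positions 1-2)
  Group 3: 'd' x 2 (positions 3-4)
  Group 4: 'e' x 5 (positions 5-9)
  Group 5: 'a' x 1 (positions 10-10)
Total groups: 5

5


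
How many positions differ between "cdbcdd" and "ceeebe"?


Comparing "cdbcdd" and "ceeebe" position by position:
  Position 0: 'c' vs 'c' => same
  Position 1: 'd' vs 'e' => DIFFER
  Position 2: 'b' vs 'e' => DIFFER
  Position 3: 'c' vs 'e' => DIFFER
  Position 4: 'd' vs 'b' => DIFFER
  Position 5: 'd' vs 'e' => DIFFER
Positions that differ: 5

5


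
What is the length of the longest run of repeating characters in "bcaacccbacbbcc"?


Input: "bcaacccbacbbcc"
Scanning for longest run:
  Position 1 ('c'): new char, reset run to 1
  Position 2 ('a'): new char, reset run to 1
  Position 3 ('a'): continues run of 'a', length=2
  Position 4 ('c'): new char, reset run to 1
  Position 5 ('c'): continues run of 'c', length=2
  Position 6 ('c'): continues run of 'c', length=3
  Position 7 ('b'): new char, reset run to 1
  Position 8 ('a'): new char, reset run to 1
  Position 9 ('c'): new char, reset run to 1
  Position 10 ('b'): new char, reset run to 1
  Position 11 ('b'): continues run of 'b', length=2
  Position 12 ('c'): new char, reset run to 1
  Position 13 ('c'): continues run of 'c', length=2
Longest run: 'c' with length 3

3


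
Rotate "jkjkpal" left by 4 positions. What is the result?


Input: "jkjkpal", rotate left by 4
First 4 characters: "jkjk"
Remaining characters: "pal"
Concatenate remaining + first: "pal" + "jkjk" = "paljkjk"

paljkjk


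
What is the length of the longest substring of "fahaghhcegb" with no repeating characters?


Input: "fahaghhcegb"
Sliding window (track last position of each char):
  Position 0 ('f'): window [0,0] length 1 -- new best
  Position 1 ('a'): window [0,1] length 2 -- new best
  Position 2 ('h'): window [0,2] length 3 -- new best
  Position 3 ('a'): repeat (last at 1), move window start to 2
  Position 3 ('a'): window [2,3] length 2
  Position 4 ('g'): window [2,4] length 3
  Position 5 ('h'): repeat (last at 2), move window start to 3
  Position 5 ('h'): window [3,5] length 3
  Position 6 ('h'): repeat (last at 5), move window start to 6
  Position 6 ('h'): window [6,6] length 1
  Position 7 ('c'): window [6,7] length 2
  Position 8 ('e'): window [6,8] length 3
  Position 9 ('g'): window [6,9] length 4 -- new best
  Position 10 ('b'): window [6,10] length 5 -- new best
Longest substring with no repeats: "hcegb" with length 5

5


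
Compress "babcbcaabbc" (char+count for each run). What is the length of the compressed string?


Input: babcbcaabbc
Runs:
  'b' x 1 => "b1"
  'a' x 1 => "a1"
  'b' x 1 => "b1"
  'c' x 1 => "c1"
  'b' x 1 => "b1"
  'c' x 1 => "c1"
  'a' x 2 => "a2"
  'b' x 2 => "b2"
  'c' x 1 => "c1"
Compressed: "b1a1b1c1b1c1a2b2c1"
Compressed length: 18

18


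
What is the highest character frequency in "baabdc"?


Input: baabdc
Character counts:
  'a': 2
  'b': 2
  'c': 1
  'd': 1
Maximum frequency: 2

2


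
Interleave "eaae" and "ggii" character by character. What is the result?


Interleaving "eaae" and "ggii":
  Position 0: 'e' from first, 'g' from second => "eg"
  Position 1: 'a' from first, 'g' from second => "ag"
  Position 2: 'a' from first, 'i' from second => "ai"
  Position 3: 'e' from first, 'i' from second => "ei"
Result: egagaiei

egagaiei


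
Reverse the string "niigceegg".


Input: niigceegg
Reading characters right to left:
  Position 8: 'g'
  Position 7: 'g'
  Position 6: 'e'
  Position 5: 'e'
  Position 4: 'c'
  Position 3: 'g'
  Position 2: 'i'
  Position 1: 'i'
  Position 0: 'n'
Reversed: ggeecgiin

ggeecgiin


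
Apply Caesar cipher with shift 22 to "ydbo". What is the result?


Caesar cipher: shift "ydbo" by 22
  'y' (pos 24) + 22 = pos 20 = 'u'
  'd' (pos 3) + 22 = pos 25 = 'z'
  'b' (pos 1) + 22 = pos 23 = 'x'
  'o' (pos 14) + 22 = pos 10 = 'k'
Result: uzxk

uzxk


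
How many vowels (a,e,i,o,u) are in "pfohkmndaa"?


Input: pfohkmndaa
Checking each character:
  'p' at position 0: consonant
  'f' at position 1: consonant
  'o' at position 2: vowel (running total: 1)
  'h' at position 3: consonant
  'k' at position 4: consonant
  'm' at position 5: consonant
  'n' at position 6: consonant
  'd' at position 7: consonant
  'a' at position 8: vowel (running total: 2)
  'a' at position 9: vowel (running total: 3)
Total vowels: 3

3


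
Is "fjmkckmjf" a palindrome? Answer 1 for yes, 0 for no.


Input: fjmkckmjf
Reversed: fjmkckmjf
  Compare pos 0 ('f') with pos 8 ('f'): match
  Compare pos 1 ('j') with pos 7 ('j'): match
  Compare pos 2 ('m') with pos 6 ('m'): match
  Compare pos 3 ('k') with pos 5 ('k'): match
Result: palindrome

1


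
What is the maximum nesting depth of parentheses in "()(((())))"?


Input: "()(((())))"
Tracking depth:
  Position 0 '(': depth becomes 1
  Position 1 ')': depth becomes 0
  Position 2 '(': depth becomes 1
  Position 3 '(': depth becomes 2
  Position 4 '(': depth becomes 3
  Position 5 '(': depth becomes 4
  Position 6 ')': depth becomes 3
  Position 7 ')': depth becomes 2
  Position 8 ')': depth becomes 1
  Position 9 ')': depth becomes 0
Maximum depth reached: 4

4


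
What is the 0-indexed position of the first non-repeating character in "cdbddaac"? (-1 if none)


Input: cdbddaac
Character frequencies:
  'a': 2
  'b': 1
  'c': 2
  'd': 3
Scanning left to right for freq == 1:
  Position 0 ('c'): freq=2, skip
  Position 1 ('d'): freq=3, skip
  Position 2 ('b'): unique! => answer = 2

2


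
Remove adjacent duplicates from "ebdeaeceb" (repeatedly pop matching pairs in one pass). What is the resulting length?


Input: ebdeaeceb
Stack-based adjacent duplicate removal:
  Read 'e': push. Stack: e
  Read 'b': push. Stack: eb
  Read 'd': push. Stack: ebd
  Read 'e': push. Stack: ebde
  Read 'a': push. Stack: ebdea
  Read 'e': push. Stack: ebdeae
  Read 'c': push. Stack: ebdeaec
  Read 'e': push. Stack: ebdeaece
  Read 'b': push. Stack: ebdeaeceb
Final stack: "ebdeaeceb" (length 9)

9


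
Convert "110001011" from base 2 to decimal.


Input: "110001011" in base 2
Positional expansion:
  Digit '1' (value 1) x 2^8 = 256
  Digit '1' (value 1) x 2^7 = 128
  Digit '0' (value 0) x 2^6 = 0
  Digit '0' (value 0) x 2^5 = 0
  Digit '0' (value 0) x 2^4 = 0
  Digit '1' (value 1) x 2^3 = 8
  Digit '0' (value 0) x 2^2 = 0
  Digit '1' (value 1) x 2^1 = 2
  Digit '1' (value 1) x 2^0 = 1
Sum = 395

395


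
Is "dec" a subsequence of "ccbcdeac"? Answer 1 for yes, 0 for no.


Check if "dec" is a subsequence of "ccbcdeac"
Greedy scan:
  Position 0 ('c'): no match needed
  Position 1 ('c'): no match needed
  Position 2 ('b'): no match needed
  Position 3 ('c'): no match needed
  Position 4 ('d'): matches sub[0] = 'd'
  Position 5 ('e'): matches sub[1] = 'e'
  Position 6 ('a'): no match needed
  Position 7 ('c'): matches sub[2] = 'c'
All 3 characters matched => is a subsequence

1


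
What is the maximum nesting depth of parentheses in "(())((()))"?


Input: "(())((()))"
Tracking depth:
  Position 0 '(': depth becomes 1
  Position 1 '(': depth becomes 2
  Position 2 ')': depth becomes 1
  Position 3 ')': depth becomes 0
  Position 4 '(': depth becomes 1
  Position 5 '(': depth becomes 2
  Position 6 '(': depth becomes 3
  Position 7 ')': depth becomes 2
  Position 8 ')': depth becomes 1
  Position 9 ')': depth becomes 0
Maximum depth reached: 3

3


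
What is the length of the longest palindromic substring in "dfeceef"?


Input: "dfeceef"
Checking substrings for palindromes:
  [2:5] "ece" (len 3) => palindrome
  [4:6] "ee" (len 2) => palindrome
Longest palindromic substring: "ece" with length 3

3


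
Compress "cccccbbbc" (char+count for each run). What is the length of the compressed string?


Input: cccccbbbc
Runs:
  'c' x 5 => "c5"
  'b' x 3 => "b3"
  'c' x 1 => "c1"
Compressed: "c5b3c1"
Compressed length: 6

6


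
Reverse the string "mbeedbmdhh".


Input: mbeedbmdhh
Reading characters right to left:
  Position 9: 'h'
  Position 8: 'h'
  Position 7: 'd'
  Position 6: 'm'
  Position 5: 'b'
  Position 4: 'd'
  Position 3: 'e'
  Position 2: 'e'
  Position 1: 'b'
  Position 0: 'm'
Reversed: hhdmbdeebm

hhdmbdeebm


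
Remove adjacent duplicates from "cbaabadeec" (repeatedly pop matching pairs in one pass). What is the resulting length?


Input: cbaabadeec
Stack-based adjacent duplicate removal:
  Read 'c': push. Stack: c
  Read 'b': push. Stack: cb
  Read 'a': push. Stack: cba
  Read 'a': matches stack top 'a' => pop. Stack: cb
  Read 'b': matches stack top 'b' => pop. Stack: c
  Read 'a': push. Stack: ca
  Read 'd': push. Stack: cad
  Read 'e': push. Stack: cade
  Read 'e': matches stack top 'e' => pop. Stack: cad
  Read 'c': push. Stack: cadc
Final stack: "cadc" (length 4)

4


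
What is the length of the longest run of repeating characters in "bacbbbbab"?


Input: "bacbbbbab"
Scanning for longest run:
  Position 1 ('a'): new char, reset run to 1
  Position 2 ('c'): new char, reset run to 1
  Position 3 ('b'): new char, reset run to 1
  Position 4 ('b'): continues run of 'b', length=2
  Position 5 ('b'): continues run of 'b', length=3
  Position 6 ('b'): continues run of 'b', length=4
  Position 7 ('a'): new char, reset run to 1
  Position 8 ('b'): new char, reset run to 1
Longest run: 'b' with length 4

4


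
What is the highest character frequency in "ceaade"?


Input: ceaade
Character counts:
  'a': 2
  'c': 1
  'd': 1
  'e': 2
Maximum frequency: 2

2


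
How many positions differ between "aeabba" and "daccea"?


Comparing "aeabba" and "daccea" position by position:
  Position 0: 'a' vs 'd' => DIFFER
  Position 1: 'e' vs 'a' => DIFFER
  Position 2: 'a' vs 'c' => DIFFER
  Position 3: 'b' vs 'c' => DIFFER
  Position 4: 'b' vs 'e' => DIFFER
  Position 5: 'a' vs 'a' => same
Positions that differ: 5

5


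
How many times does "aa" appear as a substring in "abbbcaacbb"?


Searching for "aa" in "abbbcaacbb"
Scanning each position:
  Position 0: "ab" => no
  Position 1: "bb" => no
  Position 2: "bb" => no
  Position 3: "bc" => no
  Position 4: "ca" => no
  Position 5: "aa" => MATCH
  Position 6: "ac" => no
  Position 7: "cb" => no
  Position 8: "bb" => no
Total occurrences: 1

1


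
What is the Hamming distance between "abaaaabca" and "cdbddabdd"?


Comparing "abaaaabca" and "cdbddabdd" position by position:
  Position 0: 'a' vs 'c' => differ
  Position 1: 'b' vs 'd' => differ
  Position 2: 'a' vs 'b' => differ
  Position 3: 'a' vs 'd' => differ
  Position 4: 'a' vs 'd' => differ
  Position 5: 'a' vs 'a' => same
  Position 6: 'b' vs 'b' => same
  Position 7: 'c' vs 'd' => differ
  Position 8: 'a' vs 'd' => differ
Total differences (Hamming distance): 7

7


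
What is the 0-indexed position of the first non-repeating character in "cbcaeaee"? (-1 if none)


Input: cbcaeaee
Character frequencies:
  'a': 2
  'b': 1
  'c': 2
  'e': 3
Scanning left to right for freq == 1:
  Position 0 ('c'): freq=2, skip
  Position 1 ('b'): unique! => answer = 1

1


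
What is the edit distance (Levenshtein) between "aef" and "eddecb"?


Computing edit distance: "aef" -> "eddecb"
DP table:
           e    d    d    e    c    b
      0    1    2    3    4    5    6
  a   1    1    2    3    4    5    6
  e   2    1    2    3    3    4    5
  f   3    2    2    3    4    4    5
Edit distance = dp[3][6] = 5

5


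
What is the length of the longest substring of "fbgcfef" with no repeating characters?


Input: "fbgcfef"
Sliding window (track last position of each char):
  Position 0 ('f'): window [0,0] length 1 -- new best
  Position 1 ('b'): window [0,1] length 2 -- new best
  Position 2 ('g'): window [0,2] length 3 -- new best
  Position 3 ('c'): window [0,3] length 4 -- new best
  Position 4 ('f'): repeat (last at 0), move window start to 1
  Position 4 ('f'): window [1,4] length 4
  Position 5 ('e'): window [1,5] length 5 -- new best
  Position 6 ('f'): repeat (last at 4), move window start to 5
  Position 6 ('f'): window [5,6] length 2
Longest substring with no repeats: "bgcfe" with length 5

5


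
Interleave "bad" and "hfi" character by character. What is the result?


Interleaving "bad" and "hfi":
  Position 0: 'b' from first, 'h' from second => "bh"
  Position 1: 'a' from first, 'f' from second => "af"
  Position 2: 'd' from first, 'i' from second => "di"
Result: bhafdi

bhafdi


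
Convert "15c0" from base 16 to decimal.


Input: "15c0" in base 16
Positional expansion:
  Digit '1' (value 1) x 16^3 = 4096
  Digit '5' (value 5) x 16^2 = 1280
  Digit 'c' (value 12) x 16^1 = 192
  Digit '0' (value 0) x 16^0 = 0
Sum = 5568

5568


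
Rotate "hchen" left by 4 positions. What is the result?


Input: "hchen", rotate left by 4
First 4 characters: "hche"
Remaining characters: "n"
Concatenate remaining + first: "n" + "hche" = "nhche"

nhche


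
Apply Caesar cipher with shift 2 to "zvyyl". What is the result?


Caesar cipher: shift "zvyyl" by 2
  'z' (pos 25) + 2 = pos 1 = 'b'
  'v' (pos 21) + 2 = pos 23 = 'x'
  'y' (pos 24) + 2 = pos 0 = 'a'
  'y' (pos 24) + 2 = pos 0 = 'a'
  'l' (pos 11) + 2 = pos 13 = 'n'
Result: bxaan

bxaan


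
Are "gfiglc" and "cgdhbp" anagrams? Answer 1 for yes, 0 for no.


Strings: "gfiglc", "cgdhbp"
Sorted first:  cfggil
Sorted second: bcdghp
Differ at position 0: 'c' vs 'b' => not anagrams

0


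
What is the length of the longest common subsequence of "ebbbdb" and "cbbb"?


LCS of "ebbbdb" and "cbbb"
DP table:
           c    b    b    b
      0    0    0    0    0
  e   0    0    0    0    0
  b   0    0    1    1    1
  b   0    0    1    2    2
  b   0    0    1    2    3
  d   0    0    1    2    3
  b   0    0    1    2    3
LCS length = dp[6][4] = 3

3


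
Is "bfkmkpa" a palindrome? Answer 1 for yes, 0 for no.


Input: bfkmkpa
Reversed: apkmkfb
  Compare pos 0 ('b') with pos 6 ('a'): MISMATCH
  Compare pos 1 ('f') with pos 5 ('p'): MISMATCH
  Compare pos 2 ('k') with pos 4 ('k'): match
Result: not a palindrome

0


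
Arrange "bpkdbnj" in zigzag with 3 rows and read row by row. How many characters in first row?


Zigzag "bpkdbnj" into 3 rows:
Placing characters:
  'b' => row 0
  'p' => row 1
  'k' => row 2
  'd' => row 1
  'b' => row 0
  'n' => row 1
  'j' => row 2
Rows:
  Row 0: "bb"
  Row 1: "pdn"
  Row 2: "kj"
First row length: 2

2


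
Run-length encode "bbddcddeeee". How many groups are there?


Input: bbddcddeeee
Scanning for consecutive runs:
  Group 1: 'b' x 2 (positions 0-1)
  Group 2: 'd' x 2 (positions 2-3)
  Group 3: 'c' x 1 (positions 4-4)
  Group 4: 'd' x 2 (positions 5-6)
  Group 5: 'e' x 4 (positions 7-10)
Total groups: 5

5


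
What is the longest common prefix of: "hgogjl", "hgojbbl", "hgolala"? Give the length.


Words: hgogjl, hgojbbl, hgolala
  Position 0: all 'h' => match
  Position 1: all 'g' => match
  Position 2: all 'o' => match
  Position 3: ('g', 'j', 'l') => mismatch, stop
LCP = "hgo" (length 3)

3


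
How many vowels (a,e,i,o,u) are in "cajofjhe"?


Input: cajofjhe
Checking each character:
  'c' at position 0: consonant
  'a' at position 1: vowel (running total: 1)
  'j' at position 2: consonant
  'o' at position 3: vowel (running total: 2)
  'f' at position 4: consonant
  'j' at position 5: consonant
  'h' at position 6: consonant
  'e' at position 7: vowel (running total: 3)
Total vowels: 3

3


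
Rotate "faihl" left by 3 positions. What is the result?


Input: "faihl", rotate left by 3
First 3 characters: "fai"
Remaining characters: "hl"
Concatenate remaining + first: "hl" + "fai" = "hlfai"

hlfai


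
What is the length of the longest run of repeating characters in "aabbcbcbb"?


Input: "aabbcbcbb"
Scanning for longest run:
  Position 1 ('a'): continues run of 'a', length=2
  Position 2 ('b'): new char, reset run to 1
  Position 3 ('b'): continues run of 'b', length=2
  Position 4 ('c'): new char, reset run to 1
  Position 5 ('b'): new char, reset run to 1
  Position 6 ('c'): new char, reset run to 1
  Position 7 ('b'): new char, reset run to 1
  Position 8 ('b'): continues run of 'b', length=2
Longest run: 'a' with length 2

2


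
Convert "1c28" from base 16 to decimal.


Input: "1c28" in base 16
Positional expansion:
  Digit '1' (value 1) x 16^3 = 4096
  Digit 'c' (value 12) x 16^2 = 3072
  Digit '2' (value 2) x 16^1 = 32
  Digit '8' (value 8) x 16^0 = 8
Sum = 7208

7208


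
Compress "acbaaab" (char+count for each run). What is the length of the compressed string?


Input: acbaaab
Runs:
  'a' x 1 => "a1"
  'c' x 1 => "c1"
  'b' x 1 => "b1"
  'a' x 3 => "a3"
  'b' x 1 => "b1"
Compressed: "a1c1b1a3b1"
Compressed length: 10

10


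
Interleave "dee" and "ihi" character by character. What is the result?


Interleaving "dee" and "ihi":
  Position 0: 'd' from first, 'i' from second => "di"
  Position 1: 'e' from first, 'h' from second => "eh"
  Position 2: 'e' from first, 'i' from second => "ei"
Result: diehei

diehei


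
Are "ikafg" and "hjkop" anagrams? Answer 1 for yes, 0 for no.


Strings: "ikafg", "hjkop"
Sorted first:  afgik
Sorted second: hjkop
Differ at position 0: 'a' vs 'h' => not anagrams

0


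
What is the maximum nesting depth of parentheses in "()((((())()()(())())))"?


Input: "()((((())()()(())())))"
Tracking depth:
  Position 0 '(': depth becomes 1
  Position 1 ')': depth becomes 0
  Position 2 '(': depth becomes 1
  Position 3 '(': depth becomes 2
  Position 4 '(': depth becomes 3
  Position 5 '(': depth becomes 4
  Position 6 '(': depth becomes 5
  Position 7 ')': depth becomes 4
  Position 8 ')': depth becomes 3
  Position 9 '(': depth becomes 4
  Position 10 ')': depth becomes 3
  Position 11 '(': depth becomes 4
  Position 12 ')': depth becomes 3
  Position 13 '(': depth becomes 4
  Position 14 '(': depth becomes 5
  Position 15 ')': depth becomes 4
  Position 16 ')': depth becomes 3
  Position 17 '(': depth becomes 4
  Position 18 ')': depth becomes 3
  Position 19 ')': depth becomes 2
  Position 20 ')': depth becomes 1
  Position 21 ')': depth becomes 0
Maximum depth reached: 5

5


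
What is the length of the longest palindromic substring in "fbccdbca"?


Input: "fbccdbca"
Checking substrings for palindromes:
  [2:4] "cc" (len 2) => palindrome
Longest palindromic substring: "cc" with length 2

2


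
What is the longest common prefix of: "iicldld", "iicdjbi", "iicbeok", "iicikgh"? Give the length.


Words: iicldld, iicdjbi, iicbeok, iicikgh
  Position 0: all 'i' => match
  Position 1: all 'i' => match
  Position 2: all 'c' => match
  Position 3: ('l', 'd', 'b', 'i') => mismatch, stop
LCP = "iic" (length 3)

3


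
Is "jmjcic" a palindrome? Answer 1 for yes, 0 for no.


Input: jmjcic
Reversed: cicjmj
  Compare pos 0 ('j') with pos 5 ('c'): MISMATCH
  Compare pos 1 ('m') with pos 4 ('i'): MISMATCH
  Compare pos 2 ('j') with pos 3 ('c'): MISMATCH
Result: not a palindrome

0


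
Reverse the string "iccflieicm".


Input: iccflieicm
Reading characters right to left:
  Position 9: 'm'
  Position 8: 'c'
  Position 7: 'i'
  Position 6: 'e'
  Position 5: 'i'
  Position 4: 'l'
  Position 3: 'f'
  Position 2: 'c'
  Position 1: 'c'
  Position 0: 'i'
Reversed: mcieilfcci

mcieilfcci


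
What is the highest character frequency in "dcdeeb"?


Input: dcdeeb
Character counts:
  'b': 1
  'c': 1
  'd': 2
  'e': 2
Maximum frequency: 2

2


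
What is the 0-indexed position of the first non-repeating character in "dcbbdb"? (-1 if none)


Input: dcbbdb
Character frequencies:
  'b': 3
  'c': 1
  'd': 2
Scanning left to right for freq == 1:
  Position 0 ('d'): freq=2, skip
  Position 1 ('c'): unique! => answer = 1

1


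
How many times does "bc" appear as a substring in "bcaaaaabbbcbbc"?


Searching for "bc" in "bcaaaaabbbcbbc"
Scanning each position:
  Position 0: "bc" => MATCH
  Position 1: "ca" => no
  Position 2: "aa" => no
  Position 3: "aa" => no
  Position 4: "aa" => no
  Position 5: "aa" => no
  Position 6: "ab" => no
  Position 7: "bb" => no
  Position 8: "bb" => no
  Position 9: "bc" => MATCH
  Position 10: "cb" => no
  Position 11: "bb" => no
  Position 12: "bc" => MATCH
Total occurrences: 3

3


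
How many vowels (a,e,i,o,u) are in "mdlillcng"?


Input: mdlillcng
Checking each character:
  'm' at position 0: consonant
  'd' at position 1: consonant
  'l' at position 2: consonant
  'i' at position 3: vowel (running total: 1)
  'l' at position 4: consonant
  'l' at position 5: consonant
  'c' at position 6: consonant
  'n' at position 7: consonant
  'g' at position 8: consonant
Total vowels: 1

1


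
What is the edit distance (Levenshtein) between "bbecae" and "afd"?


Computing edit distance: "bbecae" -> "afd"
DP table:
           a    f    d
      0    1    2    3
  b   1    1    2    3
  b   2    2    2    3
  e   3    3    3    3
  c   4    4    4    4
  a   5    4    5    5
  e   6    5    5    6
Edit distance = dp[6][3] = 6

6


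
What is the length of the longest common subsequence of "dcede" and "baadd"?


LCS of "dcede" and "baadd"
DP table:
           b    a    a    d    d
      0    0    0    0    0    0
  d   0    0    0    0    1    1
  c   0    0    0    0    1    1
  e   0    0    0    0    1    1
  d   0    0    0    0    1    2
  e   0    0    0    0    1    2
LCS length = dp[5][5] = 2

2


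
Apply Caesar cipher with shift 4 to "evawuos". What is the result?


Caesar cipher: shift "evawuos" by 4
  'e' (pos 4) + 4 = pos 8 = 'i'
  'v' (pos 21) + 4 = pos 25 = 'z'
  'a' (pos 0) + 4 = pos 4 = 'e'
  'w' (pos 22) + 4 = pos 0 = 'a'
  'u' (pos 20) + 4 = pos 24 = 'y'
  'o' (pos 14) + 4 = pos 18 = 's'
  's' (pos 18) + 4 = pos 22 = 'w'
Result: izeaysw

izeaysw


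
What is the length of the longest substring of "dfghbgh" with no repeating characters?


Input: "dfghbgh"
Sliding window (track last position of each char):
  Position 0 ('d'): window [0,0] length 1 -- new best
  Position 1 ('f'): window [0,1] length 2 -- new best
  Position 2 ('g'): window [0,2] length 3 -- new best
  Position 3 ('h'): window [0,3] length 4 -- new best
  Position 4 ('b'): window [0,4] length 5 -- new best
  Position 5 ('g'): repeat (last at 2), move window start to 3
  Position 5 ('g'): window [3,5] length 3
  Position 6 ('h'): repeat (last at 3), move window start to 4
  Position 6 ('h'): window [4,6] length 3
Longest substring with no repeats: "dfghb" with length 5

5


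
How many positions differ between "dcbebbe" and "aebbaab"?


Comparing "dcbebbe" and "aebbaab" position by position:
  Position 0: 'd' vs 'a' => DIFFER
  Position 1: 'c' vs 'e' => DIFFER
  Position 2: 'b' vs 'b' => same
  Position 3: 'e' vs 'b' => DIFFER
  Position 4: 'b' vs 'a' => DIFFER
  Position 5: 'b' vs 'a' => DIFFER
  Position 6: 'e' vs 'b' => DIFFER
Positions that differ: 6

6


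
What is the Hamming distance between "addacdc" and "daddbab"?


Comparing "addacdc" and "daddbab" position by position:
  Position 0: 'a' vs 'd' => differ
  Position 1: 'd' vs 'a' => differ
  Position 2: 'd' vs 'd' => same
  Position 3: 'a' vs 'd' => differ
  Position 4: 'c' vs 'b' => differ
  Position 5: 'd' vs 'a' => differ
  Position 6: 'c' vs 'b' => differ
Total differences (Hamming distance): 6

6


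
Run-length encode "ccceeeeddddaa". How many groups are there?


Input: ccceeeeddddaa
Scanning for consecutive runs:
  Group 1: 'c' x 3 (positions 0-2)
  Group 2: 'e' x 4 (positions 3-6)
  Group 3: 'd' x 4 (positions 7-10)
  Group 4: 'a' x 2 (positions 11-12)
Total groups: 4

4


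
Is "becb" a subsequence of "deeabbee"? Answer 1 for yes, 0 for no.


Check if "becb" is a subsequence of "deeabbee"
Greedy scan:
  Position 0 ('d'): no match needed
  Position 1 ('e'): no match needed
  Position 2 ('e'): no match needed
  Position 3 ('a'): no match needed
  Position 4 ('b'): matches sub[0] = 'b'
  Position 5 ('b'): no match needed
  Position 6 ('e'): matches sub[1] = 'e'
  Position 7 ('e'): no match needed
Only matched 2/4 characters => not a subsequence

0


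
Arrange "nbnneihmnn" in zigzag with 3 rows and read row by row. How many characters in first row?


Zigzag "nbnneihmnn" into 3 rows:
Placing characters:
  'n' => row 0
  'b' => row 1
  'n' => row 2
  'n' => row 1
  'e' => row 0
  'i' => row 1
  'h' => row 2
  'm' => row 1
  'n' => row 0
  'n' => row 1
Rows:
  Row 0: "nen"
  Row 1: "bnimn"
  Row 2: "nh"
First row length: 3

3


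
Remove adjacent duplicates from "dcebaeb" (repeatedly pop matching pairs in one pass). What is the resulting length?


Input: dcebaeb
Stack-based adjacent duplicate removal:
  Read 'd': push. Stack: d
  Read 'c': push. Stack: dc
  Read 'e': push. Stack: dce
  Read 'b': push. Stack: dceb
  Read 'a': push. Stack: dceba
  Read 'e': push. Stack: dcebae
  Read 'b': push. Stack: dcebaeb
Final stack: "dcebaeb" (length 7)

7


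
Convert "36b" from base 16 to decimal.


Input: "36b" in base 16
Positional expansion:
  Digit '3' (value 3) x 16^2 = 768
  Digit '6' (value 6) x 16^1 = 96
  Digit 'b' (value 11) x 16^0 = 11
Sum = 875

875


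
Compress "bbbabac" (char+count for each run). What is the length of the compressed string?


Input: bbbabac
Runs:
  'b' x 3 => "b3"
  'a' x 1 => "a1"
  'b' x 1 => "b1"
  'a' x 1 => "a1"
  'c' x 1 => "c1"
Compressed: "b3a1b1a1c1"
Compressed length: 10

10


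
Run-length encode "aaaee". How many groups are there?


Input: aaaee
Scanning for consecutive runs:
  Group 1: 'a' x 3 (positions 0-2)
  Group 2: 'e' x 2 (positions 3-4)
Total groups: 2

2


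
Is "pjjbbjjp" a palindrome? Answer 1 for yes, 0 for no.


Input: pjjbbjjp
Reversed: pjjbbjjp
  Compare pos 0 ('p') with pos 7 ('p'): match
  Compare pos 1 ('j') with pos 6 ('j'): match
  Compare pos 2 ('j') with pos 5 ('j'): match
  Compare pos 3 ('b') with pos 4 ('b'): match
Result: palindrome

1


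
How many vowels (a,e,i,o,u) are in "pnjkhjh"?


Input: pnjkhjh
Checking each character:
  'p' at position 0: consonant
  'n' at position 1: consonant
  'j' at position 2: consonant
  'k' at position 3: consonant
  'h' at position 4: consonant
  'j' at position 5: consonant
  'h' at position 6: consonant
Total vowels: 0

0


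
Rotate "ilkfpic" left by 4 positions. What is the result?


Input: "ilkfpic", rotate left by 4
First 4 characters: "ilkf"
Remaining characters: "pic"
Concatenate remaining + first: "pic" + "ilkf" = "picilkf"

picilkf


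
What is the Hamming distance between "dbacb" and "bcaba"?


Comparing "dbacb" and "bcaba" position by position:
  Position 0: 'd' vs 'b' => differ
  Position 1: 'b' vs 'c' => differ
  Position 2: 'a' vs 'a' => same
  Position 3: 'c' vs 'b' => differ
  Position 4: 'b' vs 'a' => differ
Total differences (Hamming distance): 4

4


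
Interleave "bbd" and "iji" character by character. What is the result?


Interleaving "bbd" and "iji":
  Position 0: 'b' from first, 'i' from second => "bi"
  Position 1: 'b' from first, 'j' from second => "bj"
  Position 2: 'd' from first, 'i' from second => "di"
Result: bibjdi

bibjdi


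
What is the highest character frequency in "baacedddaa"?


Input: baacedddaa
Character counts:
  'a': 4
  'b': 1
  'c': 1
  'd': 3
  'e': 1
Maximum frequency: 4

4


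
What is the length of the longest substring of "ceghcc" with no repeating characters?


Input: "ceghcc"
Sliding window (track last position of each char):
  Position 0 ('c'): window [0,0] length 1 -- new best
  Position 1 ('e'): window [0,1] length 2 -- new best
  Position 2 ('g'): window [0,2] length 3 -- new best
  Position 3 ('h'): window [0,3] length 4 -- new best
  Position 4 ('c'): repeat (last at 0), move window start to 1
  Position 4 ('c'): window [1,4] length 4
  Position 5 ('c'): repeat (last at 4), move window start to 5
  Position 5 ('c'): window [5,5] length 1
Longest substring with no repeats: "cegh" with length 4

4


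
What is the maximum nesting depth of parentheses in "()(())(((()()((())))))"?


Input: "()(())(((()()((())))))"
Tracking depth:
  Position 0 '(': depth becomes 1
  Position 1 ')': depth becomes 0
  Position 2 '(': depth becomes 1
  Position 3 '(': depth becomes 2
  Position 4 ')': depth becomes 1
  Position 5 ')': depth becomes 0
  Position 6 '(': depth becomes 1
  Position 7 '(': depth becomes 2
  Position 8 '(': depth becomes 3
  Position 9 '(': depth becomes 4
  Position 10 ')': depth becomes 3
  Position 11 '(': depth becomes 4
  Position 12 ')': depth becomes 3
  Position 13 '(': depth becomes 4
  Position 14 '(': depth becomes 5
  Position 15 '(': depth becomes 6
  Position 16 ')': depth becomes 5
  Position 17 ')': depth becomes 4
  Position 18 ')': depth becomes 3
  Position 19 ')': depth becomes 2
  Position 20 ')': depth becomes 1
  Position 21 ')': depth becomes 0
Maximum depth reached: 6

6


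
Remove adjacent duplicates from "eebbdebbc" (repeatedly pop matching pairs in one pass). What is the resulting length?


Input: eebbdebbc
Stack-based adjacent duplicate removal:
  Read 'e': push. Stack: e
  Read 'e': matches stack top 'e' => pop. Stack: (empty)
  Read 'b': push. Stack: b
  Read 'b': matches stack top 'b' => pop. Stack: (empty)
  Read 'd': push. Stack: d
  Read 'e': push. Stack: de
  Read 'b': push. Stack: deb
  Read 'b': matches stack top 'b' => pop. Stack: de
  Read 'c': push. Stack: dec
Final stack: "dec" (length 3)

3


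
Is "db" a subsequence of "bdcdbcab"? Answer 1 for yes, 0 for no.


Check if "db" is a subsequence of "bdcdbcab"
Greedy scan:
  Position 0 ('b'): no match needed
  Position 1 ('d'): matches sub[0] = 'd'
  Position 2 ('c'): no match needed
  Position 3 ('d'): no match needed
  Position 4 ('b'): matches sub[1] = 'b'
  Position 5 ('c'): no match needed
  Position 6 ('a'): no match needed
  Position 7 ('b'): no match needed
All 2 characters matched => is a subsequence

1


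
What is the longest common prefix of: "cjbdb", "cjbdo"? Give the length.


Words: cjbdb, cjbdo
  Position 0: all 'c' => match
  Position 1: all 'j' => match
  Position 2: all 'b' => match
  Position 3: all 'd' => match
  Position 4: ('b', 'o') => mismatch, stop
LCP = "cjbd" (length 4)

4


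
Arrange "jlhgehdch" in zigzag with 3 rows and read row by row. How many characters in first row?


Zigzag "jlhgehdch" into 3 rows:
Placing characters:
  'j' => row 0
  'l' => row 1
  'h' => row 2
  'g' => row 1
  'e' => row 0
  'h' => row 1
  'd' => row 2
  'c' => row 1
  'h' => row 0
Rows:
  Row 0: "jeh"
  Row 1: "lghc"
  Row 2: "hd"
First row length: 3

3


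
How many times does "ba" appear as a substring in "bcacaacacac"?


Searching for "ba" in "bcacaacacac"
Scanning each position:
  Position 0: "bc" => no
  Position 1: "ca" => no
  Position 2: "ac" => no
  Position 3: "ca" => no
  Position 4: "aa" => no
  Position 5: "ac" => no
  Position 6: "ca" => no
  Position 7: "ac" => no
  Position 8: "ca" => no
  Position 9: "ac" => no
Total occurrences: 0

0
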